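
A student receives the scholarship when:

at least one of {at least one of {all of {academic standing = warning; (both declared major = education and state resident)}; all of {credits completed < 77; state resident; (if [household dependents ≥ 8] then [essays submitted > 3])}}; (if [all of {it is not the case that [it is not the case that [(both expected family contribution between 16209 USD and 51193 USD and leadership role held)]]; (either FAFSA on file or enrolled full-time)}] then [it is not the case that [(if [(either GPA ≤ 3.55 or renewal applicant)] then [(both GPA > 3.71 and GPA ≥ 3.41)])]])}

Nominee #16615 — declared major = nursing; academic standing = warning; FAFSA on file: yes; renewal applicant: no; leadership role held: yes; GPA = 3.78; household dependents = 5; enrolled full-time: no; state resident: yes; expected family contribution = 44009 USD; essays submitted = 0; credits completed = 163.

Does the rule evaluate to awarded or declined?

Declined

Atomic conditions:
  academic standing = warning: warning == warning is true
  declared major = education: nursing == education is false
  state resident: yes → true
  credits completed < 77: 163 < 77 is false
  household dependents ≥ 8: 5 ≥ 8 is false
  essays submitted > 3: 0 > 3 is false
  expected family contribution between 16209 USD and 51193 USD: 44009 in [16209, 51193] is true
  leadership role held: yes → true
  FAFSA on file: yes → true
  enrolled full-time: no → false
  GPA ≤ 3.55: 3.78 ≤ 3.55 is false
  renewal applicant: no → false
  GPA > 3.71: 3.78 > 3.71 is true
  GPA ≥ 3.41: 3.78 ≥ 3.41 is true
Combine:
[1.1.2] false AND true = false
[1.1] true AND false = false
[1.2.3] false → false (antecedent false ⇒ implication holds) = true
[1.2] false AND true AND true = false
[1] false OR false = false
[2.1.1.1.1] true AND true = true
[2.1.1.1] NOT true = false
[2.1.1] NOT false = true
[2.1.2] true OR false = true
[2.1] true AND true = true
[2.2.1.1] false OR false = false
[2.2.1.2] true AND true = true
[2.2.1] false → true (antecedent false ⇒ implication holds) = true
[2.2] NOT true = false
[2] true → false = false
[root] false OR false = false
Overall: false → declined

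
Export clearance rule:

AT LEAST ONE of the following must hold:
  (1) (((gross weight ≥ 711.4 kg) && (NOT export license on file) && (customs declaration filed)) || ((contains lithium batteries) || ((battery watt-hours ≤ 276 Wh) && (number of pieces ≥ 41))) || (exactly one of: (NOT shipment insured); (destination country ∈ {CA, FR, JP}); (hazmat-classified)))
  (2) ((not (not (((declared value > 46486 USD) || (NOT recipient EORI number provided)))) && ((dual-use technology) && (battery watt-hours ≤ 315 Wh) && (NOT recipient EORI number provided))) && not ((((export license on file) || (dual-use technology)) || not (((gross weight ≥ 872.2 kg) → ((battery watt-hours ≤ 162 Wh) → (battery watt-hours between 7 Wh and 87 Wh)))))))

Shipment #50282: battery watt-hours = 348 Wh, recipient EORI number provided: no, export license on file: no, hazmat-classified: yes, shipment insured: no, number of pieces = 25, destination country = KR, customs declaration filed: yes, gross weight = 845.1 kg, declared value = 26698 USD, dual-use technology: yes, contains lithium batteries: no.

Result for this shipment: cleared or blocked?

Atomic conditions:
  gross weight ≥ 711.4 kg: 845.1 ≥ 711.4 is true
  NOT export license on file: no → true
  customs declaration filed: yes → true
  contains lithium batteries: no → false
  battery watt-hours ≤ 276 Wh: 348 ≤ 276 is false
  number of pieces ≥ 41: 25 ≥ 41 is false
  NOT shipment insured: no → true
  destination country ∈ {CA, FR, JP}: KR is not in the set → false
  hazmat-classified: yes → true
  declared value > 46486 USD: 26698 > 46486 is false
  NOT recipient EORI number provided: no → true
  dual-use technology: yes → true
  battery watt-hours ≤ 315 Wh: 348 ≤ 315 is false
  export license on file: no → false
  gross weight ≥ 872.2 kg: 845.1 ≥ 872.2 is false
  battery watt-hours ≤ 162 Wh: 348 ≤ 162 is false
  battery watt-hours between 7 Wh and 87 Wh: 348 in [7, 87] is false
Combine:
[1.1] true AND true AND true = true
[1.2.2] false AND false = false
[1.2] false OR false = false
[1.3] exactly-one(true, false, true) = false
[1] true OR false OR false = true
[2.1.1.1.1] false OR true = true
[2.1.1.1] NOT true = false
[2.1.1] NOT false = true
[2.1.2] true AND false AND true = false
[2.1] true AND false = false
[2.2.1.1] false OR true = true
[2.2.1.2.1.2] false → false (antecedent false ⇒ implication holds) = true
[2.2.1.2.1] false → true (antecedent false ⇒ implication holds) = true
[2.2.1.2] NOT true = false
[2.2.1] true OR false = true
[2.2] NOT true = false
[2] false AND false = false
[root] true OR false = true
Overall: true → cleared

Cleared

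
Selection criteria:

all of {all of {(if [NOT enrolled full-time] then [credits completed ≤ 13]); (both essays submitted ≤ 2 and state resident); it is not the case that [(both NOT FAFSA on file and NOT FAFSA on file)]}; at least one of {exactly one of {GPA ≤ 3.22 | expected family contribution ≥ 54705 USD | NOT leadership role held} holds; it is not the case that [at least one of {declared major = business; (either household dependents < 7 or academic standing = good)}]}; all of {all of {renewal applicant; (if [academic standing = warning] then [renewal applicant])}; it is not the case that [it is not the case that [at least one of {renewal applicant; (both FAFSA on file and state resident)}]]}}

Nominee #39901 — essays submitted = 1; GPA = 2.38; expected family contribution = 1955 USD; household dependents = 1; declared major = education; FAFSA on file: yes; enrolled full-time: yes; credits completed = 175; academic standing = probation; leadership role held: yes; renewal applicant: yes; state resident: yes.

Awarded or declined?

Atomic conditions:
  NOT enrolled full-time: yes → false
  credits completed ≤ 13: 175 ≤ 13 is false
  essays submitted ≤ 2: 1 ≤ 2 is true
  state resident: yes → true
  NOT FAFSA on file: yes → false
  GPA ≤ 3.22: 2.38 ≤ 3.22 is true
  expected family contribution ≥ 54705 USD: 1955 ≥ 54705 is false
  NOT leadership role held: yes → false
  declared major = business: education == business is false
  household dependents < 7: 1 < 7 is true
  academic standing = good: probation == good is false
  renewal applicant: yes → true
  academic standing = warning: probation == warning is false
  FAFSA on file: yes → true
Combine:
[1.1] false → false (antecedent false ⇒ implication holds) = true
[1.2] true AND true = true
[1.3.1] false AND false = false
[1.3] NOT false = true
[1] true AND true AND true = true
[2.1] exactly-one(true, false, false) = true
[2.2.1.2] true OR false = true
[2.2.1] false OR true = true
[2.2] NOT true = false
[2] true OR false = true
[3.1.2] false → true (antecedent false ⇒ implication holds) = true
[3.1] true AND true = true
[3.2.1.1.2] true AND true = true
[3.2.1.1] true OR true = true
[3.2.1] NOT true = false
[3.2] NOT false = true
[3] true AND true = true
[root] true AND true AND true = true
Overall: true → awarded

Awarded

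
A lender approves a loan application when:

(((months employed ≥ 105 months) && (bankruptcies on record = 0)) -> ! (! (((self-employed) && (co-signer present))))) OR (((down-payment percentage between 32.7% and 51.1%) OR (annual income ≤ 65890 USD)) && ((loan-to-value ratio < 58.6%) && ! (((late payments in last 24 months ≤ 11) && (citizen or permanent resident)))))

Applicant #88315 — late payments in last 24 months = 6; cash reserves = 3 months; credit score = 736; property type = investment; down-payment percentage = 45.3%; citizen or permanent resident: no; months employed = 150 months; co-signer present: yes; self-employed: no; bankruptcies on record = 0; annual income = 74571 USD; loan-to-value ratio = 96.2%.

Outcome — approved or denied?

Atomic conditions:
  months employed ≥ 105 months: 150 ≥ 105 is true
  bankruptcies on record = 0: 0 == 0 is true
  self-employed: no → false
  co-signer present: yes → true
  down-payment percentage between 32.7% and 51.1%: 45.3 in [32.7, 51.1] is true
  annual income ≤ 65890 USD: 74571 ≤ 65890 is false
  loan-to-value ratio < 58.6%: 96.2 < 58.6 is false
  late payments in last 24 months ≤ 11: 6 ≤ 11 is true
  citizen or permanent resident: no → false
Combine:
[1.1] true AND true = true
[1.2.1.1] false AND true = false
[1.2.1] NOT false = true
[1.2] NOT true = false
[1] true → false = false
[2.1] true OR false = true
[2.2.2.1] true AND false = false
[2.2.2] NOT false = true
[2.2] false AND true = false
[2] true AND false = false
[root] false OR false = false
Overall: false → denied

Denied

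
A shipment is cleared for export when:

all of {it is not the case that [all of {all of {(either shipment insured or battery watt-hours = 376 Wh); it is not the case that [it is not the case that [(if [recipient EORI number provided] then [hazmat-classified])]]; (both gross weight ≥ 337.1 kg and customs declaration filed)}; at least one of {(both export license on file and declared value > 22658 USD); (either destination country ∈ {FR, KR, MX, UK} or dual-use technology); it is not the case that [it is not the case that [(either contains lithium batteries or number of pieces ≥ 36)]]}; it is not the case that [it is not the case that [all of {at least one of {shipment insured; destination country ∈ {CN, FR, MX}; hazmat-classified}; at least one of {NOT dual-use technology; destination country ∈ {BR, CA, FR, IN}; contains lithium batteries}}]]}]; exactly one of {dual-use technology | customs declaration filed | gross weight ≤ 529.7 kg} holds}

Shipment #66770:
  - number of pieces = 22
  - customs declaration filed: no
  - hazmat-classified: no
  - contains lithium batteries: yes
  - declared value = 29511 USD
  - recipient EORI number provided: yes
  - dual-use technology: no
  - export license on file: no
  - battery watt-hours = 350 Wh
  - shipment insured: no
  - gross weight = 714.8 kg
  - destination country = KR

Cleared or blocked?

Blocked

Atomic conditions:
  shipment insured: no → false
  battery watt-hours = 376 Wh: 350 == 376 is false
  recipient EORI number provided: yes → true
  hazmat-classified: no → false
  gross weight ≥ 337.1 kg: 714.8 ≥ 337.1 is true
  customs declaration filed: no → false
  export license on file: no → false
  declared value > 22658 USD: 29511 > 22658 is true
  destination country ∈ {FR, KR, MX, UK}: KR is in the set → true
  dual-use technology: no → false
  contains lithium batteries: yes → true
  number of pieces ≥ 36: 22 ≥ 36 is false
  destination country ∈ {CN, FR, MX}: KR is not in the set → false
  NOT dual-use technology: no → true
  destination country ∈ {BR, CA, FR, IN}: KR is not in the set → false
  gross weight ≤ 529.7 kg: 714.8 ≤ 529.7 is false
Combine:
[1.1.1.1] false OR false = false
[1.1.1.2.1.1] true → false = false
[1.1.1.2.1] NOT false = true
[1.1.1.2] NOT true = false
[1.1.1.3] true AND false = false
[1.1.1] false AND false AND false = false
[1.1.2.1] false AND true = false
[1.1.2.2] true OR false = true
[1.1.2.3.1.1] true OR false = true
[1.1.2.3.1] NOT true = false
[1.1.2.3] NOT false = true
[1.1.2] false OR true OR true = true
[1.1.3.1.1.1] false OR false OR false = false
[1.1.3.1.1.2] true OR false OR true = true
[1.1.3.1.1] false AND true = false
[1.1.3.1] NOT false = true
[1.1.3] NOT true = false
[1.1] false AND true AND false = false
[1] NOT false = true
[2] exactly-one(false, false, false) = false
[root] true AND false = false
Overall: false → blocked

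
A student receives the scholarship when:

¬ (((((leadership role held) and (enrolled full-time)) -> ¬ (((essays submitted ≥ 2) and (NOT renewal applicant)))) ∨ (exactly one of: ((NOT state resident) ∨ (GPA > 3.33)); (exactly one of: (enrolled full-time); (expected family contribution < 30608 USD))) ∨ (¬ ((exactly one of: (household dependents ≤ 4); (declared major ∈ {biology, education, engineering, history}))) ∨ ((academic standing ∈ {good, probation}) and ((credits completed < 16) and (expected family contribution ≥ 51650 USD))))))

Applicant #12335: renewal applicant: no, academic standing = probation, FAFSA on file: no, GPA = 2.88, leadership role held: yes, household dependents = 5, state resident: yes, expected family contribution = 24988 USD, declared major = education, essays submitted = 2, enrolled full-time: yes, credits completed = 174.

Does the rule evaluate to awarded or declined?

Awarded

Atomic conditions:
  leadership role held: yes → true
  enrolled full-time: yes → true
  essays submitted ≥ 2: 2 ≥ 2 is true
  NOT renewal applicant: no → true
  NOT state resident: yes → false
  GPA > 3.33: 2.88 > 3.33 is false
  expected family contribution < 30608 USD: 24988 < 30608 is true
  household dependents ≤ 4: 5 ≤ 4 is false
  declared major ∈ {biology, education, engineering, history}: education is in the set → true
  academic standing ∈ {good, probation}: probation is in the set → true
  credits completed < 16: 174 < 16 is false
  expected family contribution ≥ 51650 USD: 24988 ≥ 51650 is false
Combine:
[1.1.1] true AND true = true
[1.1.2.1] true AND true = true
[1.1.2] NOT true = false
[1.1] true → false = false
[1.2.1] false OR false = false
[1.2.2] exactly-one(true, true) = false
[1.2] exactly-one(false, false) = false
[1.3.1.1] exactly-one(false, true) = true
[1.3.1] NOT true = false
[1.3.2.2] false AND false = false
[1.3.2] true AND false = false
[1.3] false OR false = false
[1] false OR false OR false = false
[root] NOT false = true
Overall: true → awarded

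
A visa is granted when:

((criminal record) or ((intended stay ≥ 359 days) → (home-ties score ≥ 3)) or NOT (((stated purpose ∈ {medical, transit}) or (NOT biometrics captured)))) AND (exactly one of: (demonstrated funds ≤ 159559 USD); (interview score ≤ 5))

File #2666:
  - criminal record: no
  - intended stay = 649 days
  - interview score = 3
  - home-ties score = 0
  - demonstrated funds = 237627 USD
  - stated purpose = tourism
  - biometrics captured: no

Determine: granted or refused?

Atomic conditions:
  criminal record: no → false
  intended stay ≥ 359 days: 649 ≥ 359 is true
  home-ties score ≥ 3: 0 ≥ 3 is false
  stated purpose ∈ {medical, transit}: tourism is not in the set → false
  NOT biometrics captured: no → true
  demonstrated funds ≤ 159559 USD: 237627 ≤ 159559 is false
  interview score ≤ 5: 3 ≤ 5 is true
Combine:
[1.2] true → false = false
[1.3.1] false OR true = true
[1.3] NOT true = false
[1] false OR false OR false = false
[2] exactly-one(false, true) = true
[root] false AND true = false
Overall: false → refused

Refused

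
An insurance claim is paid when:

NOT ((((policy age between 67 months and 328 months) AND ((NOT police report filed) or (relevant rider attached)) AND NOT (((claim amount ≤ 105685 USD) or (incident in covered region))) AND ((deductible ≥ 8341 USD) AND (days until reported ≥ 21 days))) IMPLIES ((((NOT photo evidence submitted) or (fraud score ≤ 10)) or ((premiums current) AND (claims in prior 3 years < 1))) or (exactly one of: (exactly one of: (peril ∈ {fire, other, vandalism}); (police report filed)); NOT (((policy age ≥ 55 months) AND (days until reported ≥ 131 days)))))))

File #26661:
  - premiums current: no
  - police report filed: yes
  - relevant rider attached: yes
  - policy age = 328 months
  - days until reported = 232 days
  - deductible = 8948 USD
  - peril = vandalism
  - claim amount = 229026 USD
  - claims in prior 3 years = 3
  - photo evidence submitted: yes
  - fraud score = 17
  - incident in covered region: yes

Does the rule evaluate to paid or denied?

Atomic conditions:
  policy age between 67 months and 328 months: 328 in [67, 328] is true
  NOT police report filed: yes → false
  relevant rider attached: yes → true
  claim amount ≤ 105685 USD: 229026 ≤ 105685 is false
  incident in covered region: yes → true
  deductible ≥ 8341 USD: 8948 ≥ 8341 is true
  days until reported ≥ 21 days: 232 ≥ 21 is true
  NOT photo evidence submitted: yes → false
  fraud score ≤ 10: 17 ≤ 10 is false
  premiums current: no → false
  claims in prior 3 years < 1: 3 < 1 is false
  peril ∈ {fire, other, vandalism}: vandalism is in the set → true
  police report filed: yes → true
  policy age ≥ 55 months: 328 ≥ 55 is true
  days until reported ≥ 131 days: 232 ≥ 131 is true
Combine:
[1.1.2] false OR true = true
[1.1.3.1] false OR true = true
[1.1.3] NOT true = false
[1.1.4] true AND true = true
[1.1] true AND true AND false AND true = false
[1.2.1.1] false OR false = false
[1.2.1.2] false AND false = false
[1.2.1] false OR false = false
[1.2.2.1] exactly-one(true, true) = false
[1.2.2.2.1] true AND true = true
[1.2.2.2] NOT true = false
[1.2.2] exactly-one(false, false) = false
[1.2] false OR false = false
[1] false → false (antecedent false ⇒ implication holds) = true
[root] NOT true = false
Overall: false → denied

Denied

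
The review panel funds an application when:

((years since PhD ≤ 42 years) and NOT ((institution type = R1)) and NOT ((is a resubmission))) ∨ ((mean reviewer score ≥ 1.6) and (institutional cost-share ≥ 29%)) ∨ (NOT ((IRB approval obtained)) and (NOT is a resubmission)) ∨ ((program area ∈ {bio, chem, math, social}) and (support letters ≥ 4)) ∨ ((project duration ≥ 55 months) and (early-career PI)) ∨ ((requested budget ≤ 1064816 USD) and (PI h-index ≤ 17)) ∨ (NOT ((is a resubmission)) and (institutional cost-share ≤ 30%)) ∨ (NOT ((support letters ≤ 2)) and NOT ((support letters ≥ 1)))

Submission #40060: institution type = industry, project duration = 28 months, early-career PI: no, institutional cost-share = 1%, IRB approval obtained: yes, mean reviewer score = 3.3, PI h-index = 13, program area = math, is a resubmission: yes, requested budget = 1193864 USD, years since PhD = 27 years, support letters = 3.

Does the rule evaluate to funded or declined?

Declined

Atomic conditions:
  years since PhD ≤ 42 years: 27 ≤ 42 is true
  institution type = R1: industry == R1 is false
  is a resubmission: yes → true
  mean reviewer score ≥ 1.6: 3.3 ≥ 1.6 is true
  institutional cost-share ≥ 29%: 1 ≥ 29 is false
  IRB approval obtained: yes → true
  NOT is a resubmission: yes → false
  program area ∈ {bio, chem, math, social}: math is in the set → true
  support letters ≥ 4: 3 ≥ 4 is false
  project duration ≥ 55 months: 28 ≥ 55 is false
  early-career PI: no → false
  requested budget ≤ 1064816 USD: 1193864 ≤ 1064816 is false
  PI h-index ≤ 17: 13 ≤ 17 is true
  institutional cost-share ≤ 30%: 1 ≤ 30 is true
  support letters ≤ 2: 3 ≤ 2 is false
  support letters ≥ 1: 3 ≥ 1 is true
Combine:
[1.2] NOT false = true
[1.3] NOT true = false
[1] true AND true AND false = false
[2] true AND false = false
[3.1] NOT true = false
[3] false AND false = false
[4] true AND false = false
[5] false AND false = false
[6] false AND true = false
[7.1] NOT true = false
[7] false AND true = false
[8.1] NOT false = true
[8.2] NOT true = false
[8] true AND false = false
[root] false OR false OR false OR false OR false OR false OR false OR false = false
Overall: false → declined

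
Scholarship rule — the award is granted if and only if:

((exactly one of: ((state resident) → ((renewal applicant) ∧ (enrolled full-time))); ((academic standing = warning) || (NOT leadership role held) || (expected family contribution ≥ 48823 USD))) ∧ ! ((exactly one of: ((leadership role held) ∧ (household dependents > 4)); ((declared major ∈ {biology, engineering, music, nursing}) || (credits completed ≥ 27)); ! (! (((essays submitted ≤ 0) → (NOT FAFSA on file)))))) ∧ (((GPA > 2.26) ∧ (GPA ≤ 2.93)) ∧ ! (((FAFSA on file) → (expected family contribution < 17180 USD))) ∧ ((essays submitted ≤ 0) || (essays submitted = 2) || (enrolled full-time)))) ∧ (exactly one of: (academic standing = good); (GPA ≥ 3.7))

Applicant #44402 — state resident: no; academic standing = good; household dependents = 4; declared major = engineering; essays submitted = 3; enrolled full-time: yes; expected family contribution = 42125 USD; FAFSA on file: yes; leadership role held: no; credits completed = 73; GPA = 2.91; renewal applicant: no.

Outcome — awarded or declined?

Atomic conditions:
  state resident: no → false
  renewal applicant: no → false
  enrolled full-time: yes → true
  academic standing = warning: good == warning is false
  NOT leadership role held: no → true
  expected family contribution ≥ 48823 USD: 42125 ≥ 48823 is false
  leadership role held: no → false
  household dependents > 4: 4 > 4 is false
  declared major ∈ {biology, engineering, music, nursing}: engineering is in the set → true
  credits completed ≥ 27: 73 ≥ 27 is true
  essays submitted ≤ 0: 3 ≤ 0 is false
  NOT FAFSA on file: yes → false
  GPA > 2.26: 2.91 > 2.26 is true
  GPA ≤ 2.93: 2.91 ≤ 2.93 is true
  FAFSA on file: yes → true
  expected family contribution < 17180 USD: 42125 < 17180 is false
  essays submitted = 2: 3 == 2 is false
  academic standing = good: good == good is true
  GPA ≥ 3.7: 2.91 ≥ 3.7 is false
Combine:
[1.1.1.2] false AND true = false
[1.1.1] false → false (antecedent false ⇒ implication holds) = true
[1.1.2] false OR true OR false = true
[1.1] exactly-one(true, true) = false
[1.2.1.1] false AND false = false
[1.2.1.2] true OR true = true
[1.2.1.3.1.1] false → false (antecedent false ⇒ implication holds) = true
[1.2.1.3.1] NOT true = false
[1.2.1.3] NOT false = true
[1.2.1] exactly-one(false, true, true) = false
[1.2] NOT false = true
[1.3.1] true AND true = true
[1.3.2.1] true → false = false
[1.3.2] NOT false = true
[1.3.3] false OR false OR true = true
[1.3] true AND true AND true = true
[1] false AND true AND true = false
[2] exactly-one(true, false) = true
[root] false AND true = false
Overall: false → declined

Declined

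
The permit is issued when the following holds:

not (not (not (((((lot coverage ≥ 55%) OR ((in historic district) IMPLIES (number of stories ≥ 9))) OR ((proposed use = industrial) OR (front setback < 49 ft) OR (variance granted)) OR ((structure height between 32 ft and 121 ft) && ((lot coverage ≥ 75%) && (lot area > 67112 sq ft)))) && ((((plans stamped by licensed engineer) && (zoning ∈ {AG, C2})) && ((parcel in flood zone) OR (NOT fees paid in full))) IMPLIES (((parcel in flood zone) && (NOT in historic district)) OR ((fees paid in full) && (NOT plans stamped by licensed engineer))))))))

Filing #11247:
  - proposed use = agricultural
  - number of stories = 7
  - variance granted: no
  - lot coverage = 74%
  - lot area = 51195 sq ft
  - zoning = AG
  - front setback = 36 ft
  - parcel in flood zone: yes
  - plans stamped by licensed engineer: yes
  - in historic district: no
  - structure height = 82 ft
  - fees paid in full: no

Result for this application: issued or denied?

Denied

Atomic conditions:
  lot coverage ≥ 55%: 74 ≥ 55 is true
  in historic district: no → false
  number of stories ≥ 9: 7 ≥ 9 is false
  proposed use = industrial: agricultural == industrial is false
  front setback < 49 ft: 36 < 49 is true
  variance granted: no → false
  structure height between 32 ft and 121 ft: 82 in [32, 121] is true
  lot coverage ≥ 75%: 74 ≥ 75 is false
  lot area > 67112 sq ft: 51195 > 67112 is false
  plans stamped by licensed engineer: yes → true
  zoning ∈ {AG, C2}: AG is in the set → true
  parcel in flood zone: yes → true
  NOT fees paid in full: no → true
  NOT in historic district: no → true
  fees paid in full: no → false
  NOT plans stamped by licensed engineer: yes → false
Combine:
[1.1.1.1.1.2] false → false (antecedent false ⇒ implication holds) = true
[1.1.1.1.1] true OR true = true
[1.1.1.1.2] false OR true OR false = true
[1.1.1.1.3.2] false AND false = false
[1.1.1.1.3] true AND false = false
[1.1.1.1] true OR true OR false = true
[1.1.1.2.1.1] true AND true = true
[1.1.1.2.1.2] true OR true = true
[1.1.1.2.1] true AND true = true
[1.1.1.2.2.1] true AND true = true
[1.1.1.2.2.2] false AND false = false
[1.1.1.2.2] true OR false = true
[1.1.1.2] true → true = true
[1.1.1] true AND true = true
[1.1] NOT true = false
[1] NOT false = true
[root] NOT true = false
Overall: false → denied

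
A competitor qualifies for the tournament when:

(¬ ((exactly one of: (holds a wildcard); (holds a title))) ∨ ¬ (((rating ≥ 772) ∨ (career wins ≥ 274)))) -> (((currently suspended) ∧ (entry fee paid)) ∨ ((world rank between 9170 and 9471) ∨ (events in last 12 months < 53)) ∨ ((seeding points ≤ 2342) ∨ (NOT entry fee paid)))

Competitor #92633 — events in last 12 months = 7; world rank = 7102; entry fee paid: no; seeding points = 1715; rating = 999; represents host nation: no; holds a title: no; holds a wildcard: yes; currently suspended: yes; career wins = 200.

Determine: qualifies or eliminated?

Qualifies

Atomic conditions:
  holds a wildcard: yes → true
  holds a title: no → false
  rating ≥ 772: 999 ≥ 772 is true
  career wins ≥ 274: 200 ≥ 274 is false
  currently suspended: yes → true
  entry fee paid: no → false
  world rank between 9170 and 9471: 7102 in [9170, 9471] is false
  events in last 12 months < 53: 7 < 53 is true
  seeding points ≤ 2342: 1715 ≤ 2342 is true
  NOT entry fee paid: no → true
Combine:
[1.1.1] exactly-one(true, false) = true
[1.1] NOT true = false
[1.2.1] true OR false = true
[1.2] NOT true = false
[1] false OR false = false
[2.1] true AND false = false
[2.2] false OR true = true
[2.3] true OR true = true
[2] false OR true OR true = true
[root] false → true (antecedent false ⇒ implication holds) = true
Overall: true → qualifies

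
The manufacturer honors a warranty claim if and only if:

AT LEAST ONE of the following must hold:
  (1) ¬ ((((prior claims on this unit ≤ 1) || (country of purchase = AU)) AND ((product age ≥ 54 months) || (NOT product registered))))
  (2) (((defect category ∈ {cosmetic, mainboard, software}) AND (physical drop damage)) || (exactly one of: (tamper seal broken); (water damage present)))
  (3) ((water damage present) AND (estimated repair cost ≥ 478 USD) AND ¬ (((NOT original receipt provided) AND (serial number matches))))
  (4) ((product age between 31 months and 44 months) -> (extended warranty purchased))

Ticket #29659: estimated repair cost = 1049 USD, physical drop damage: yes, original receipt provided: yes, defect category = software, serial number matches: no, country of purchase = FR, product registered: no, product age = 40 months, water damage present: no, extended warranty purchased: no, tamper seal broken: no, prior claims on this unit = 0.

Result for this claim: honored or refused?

Atomic conditions:
  prior claims on this unit ≤ 1: 0 ≤ 1 is true
  country of purchase = AU: FR == AU is false
  product age ≥ 54 months: 40 ≥ 54 is false
  NOT product registered: no → true
  defect category ∈ {cosmetic, mainboard, software}: software is in the set → true
  physical drop damage: yes → true
  tamper seal broken: no → false
  water damage present: no → false
  estimated repair cost ≥ 478 USD: 1049 ≥ 478 is true
  NOT original receipt provided: yes → false
  serial number matches: no → false
  product age between 31 months and 44 months: 40 in [31, 44] is true
  extended warranty purchased: no → false
Combine:
[1.1.1] true OR false = true
[1.1.2] false OR true = true
[1.1] true AND true = true
[1] NOT true = false
[2.1] true AND true = true
[2.2] exactly-one(false, false) = false
[2] true OR false = true
[3.3.1] false AND false = false
[3.3] NOT false = true
[3] false AND true AND true = false
[4] true → false = false
[root] false OR true OR false OR false = true
Overall: true → honored

Honored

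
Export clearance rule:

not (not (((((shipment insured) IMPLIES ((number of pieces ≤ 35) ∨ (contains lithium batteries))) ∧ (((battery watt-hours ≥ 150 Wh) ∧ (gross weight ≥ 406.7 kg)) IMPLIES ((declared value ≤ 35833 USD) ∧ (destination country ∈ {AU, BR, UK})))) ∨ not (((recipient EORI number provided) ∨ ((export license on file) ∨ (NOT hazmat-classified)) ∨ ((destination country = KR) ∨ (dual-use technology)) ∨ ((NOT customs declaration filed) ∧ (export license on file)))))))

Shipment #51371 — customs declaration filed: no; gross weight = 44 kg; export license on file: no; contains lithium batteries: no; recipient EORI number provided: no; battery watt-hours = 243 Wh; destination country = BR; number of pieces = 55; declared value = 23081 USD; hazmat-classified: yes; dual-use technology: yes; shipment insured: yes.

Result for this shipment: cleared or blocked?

Atomic conditions:
  shipment insured: yes → true
  number of pieces ≤ 35: 55 ≤ 35 is false
  contains lithium batteries: no → false
  battery watt-hours ≥ 150 Wh: 243 ≥ 150 is true
  gross weight ≥ 406.7 kg: 44 ≥ 406.7 is false
  declared value ≤ 35833 USD: 23081 ≤ 35833 is true
  destination country ∈ {AU, BR, UK}: BR is in the set → true
  recipient EORI number provided: no → false
  export license on file: no → false
  NOT hazmat-classified: yes → false
  destination country = KR: BR == KR is false
  dual-use technology: yes → true
  NOT customs declaration filed: no → true
Combine:
[1.1.1.1.2] false OR false = false
[1.1.1.1] true → false = false
[1.1.1.2.1] true AND false = false
[1.1.1.2.2] true AND true = true
[1.1.1.2] false → true (antecedent false ⇒ implication holds) = true
[1.1.1] false AND true = false
[1.1.2.1.2] false OR false = false
[1.1.2.1.3] false OR true = true
[1.1.2.1.4] true AND false = false
[1.1.2.1] false OR false OR true OR false = true
[1.1.2] NOT true = false
[1.1] false OR false = false
[1] NOT false = true
[root] NOT true = false
Overall: false → blocked

Blocked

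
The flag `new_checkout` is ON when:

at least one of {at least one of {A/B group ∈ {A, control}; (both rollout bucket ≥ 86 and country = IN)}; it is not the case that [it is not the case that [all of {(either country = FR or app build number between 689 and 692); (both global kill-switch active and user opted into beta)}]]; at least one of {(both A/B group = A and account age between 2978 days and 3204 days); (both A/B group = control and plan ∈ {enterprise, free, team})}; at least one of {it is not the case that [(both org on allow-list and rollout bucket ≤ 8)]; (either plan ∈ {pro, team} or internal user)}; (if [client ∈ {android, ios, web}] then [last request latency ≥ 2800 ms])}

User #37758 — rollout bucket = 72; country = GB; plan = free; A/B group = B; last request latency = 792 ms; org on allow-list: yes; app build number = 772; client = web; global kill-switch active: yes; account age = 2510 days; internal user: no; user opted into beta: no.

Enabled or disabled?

Atomic conditions:
  A/B group ∈ {A, control}: B is not in the set → false
  rollout bucket ≥ 86: 72 ≥ 86 is false
  country = IN: GB == IN is false
  country = FR: GB == FR is false
  app build number between 689 and 692: 772 in [689, 692] is false
  global kill-switch active: yes → true
  user opted into beta: no → false
  A/B group = A: B == A is false
  account age between 2978 days and 3204 days: 2510 in [2978, 3204] is false
  A/B group = control: B == control is false
  plan ∈ {enterprise, free, team}: free is in the set → true
  org on allow-list: yes → true
  rollout bucket ≤ 8: 72 ≤ 8 is false
  plan ∈ {pro, team}: free is not in the set → false
  internal user: no → false
  client ∈ {android, ios, web}: web is in the set → true
  last request latency ≥ 2800 ms: 792 ≥ 2800 is false
Combine:
[1.2] false AND false = false
[1] false OR false = false
[2.1.1.1] false OR false = false
[2.1.1.2] true AND false = false
[2.1.1] false AND false = false
[2.1] NOT false = true
[2] NOT true = false
[3.1] false AND false = false
[3.2] false AND true = false
[3] false OR false = false
[4.1.1] true AND false = false
[4.1] NOT false = true
[4.2] false OR false = false
[4] true OR false = true
[5] true → false = false
[root] false OR false OR false OR true OR false = true
Overall: true → enabled

Enabled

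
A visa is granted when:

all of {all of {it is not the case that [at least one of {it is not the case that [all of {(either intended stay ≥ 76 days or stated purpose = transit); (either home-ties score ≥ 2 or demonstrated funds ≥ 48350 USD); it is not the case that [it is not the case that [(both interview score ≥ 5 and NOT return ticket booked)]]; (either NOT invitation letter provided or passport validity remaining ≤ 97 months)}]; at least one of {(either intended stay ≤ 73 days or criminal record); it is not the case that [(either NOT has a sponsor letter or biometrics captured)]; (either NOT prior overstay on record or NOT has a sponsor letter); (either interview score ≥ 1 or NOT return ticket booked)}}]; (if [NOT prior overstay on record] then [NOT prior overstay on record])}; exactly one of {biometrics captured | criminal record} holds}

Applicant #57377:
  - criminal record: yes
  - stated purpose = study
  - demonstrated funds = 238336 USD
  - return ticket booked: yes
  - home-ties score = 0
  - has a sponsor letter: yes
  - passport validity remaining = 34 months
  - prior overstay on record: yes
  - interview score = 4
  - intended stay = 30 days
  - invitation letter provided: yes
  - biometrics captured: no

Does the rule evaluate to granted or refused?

Refused

Atomic conditions:
  intended stay ≥ 76 days: 30 ≥ 76 is false
  stated purpose = transit: study == transit is false
  home-ties score ≥ 2: 0 ≥ 2 is false
  demonstrated funds ≥ 48350 USD: 238336 ≥ 48350 is true
  interview score ≥ 5: 4 ≥ 5 is false
  NOT return ticket booked: yes → false
  NOT invitation letter provided: yes → false
  passport validity remaining ≤ 97 months: 34 ≤ 97 is true
  intended stay ≤ 73 days: 30 ≤ 73 is true
  criminal record: yes → true
  NOT has a sponsor letter: yes → false
  biometrics captured: no → false
  NOT prior overstay on record: yes → false
  interview score ≥ 1: 4 ≥ 1 is true
Combine:
[1.1.1.1.1.1] false OR false = false
[1.1.1.1.1.2] false OR true = true
[1.1.1.1.1.3.1.1] false AND false = false
[1.1.1.1.1.3.1] NOT false = true
[1.1.1.1.1.3] NOT true = false
[1.1.1.1.1.4] false OR true = true
[1.1.1.1.1] false AND true AND false AND true = false
[1.1.1.1] NOT false = true
[1.1.1.2.1] true OR true = true
[1.1.1.2.2.1] false OR false = false
[1.1.1.2.2] NOT false = true
[1.1.1.2.3] false OR false = false
[1.1.1.2.4] true OR false = true
[1.1.1.2] true OR true OR false OR true = true
[1.1.1] true OR true = true
[1.1] NOT true = false
[1.2] false → false (antecedent false ⇒ implication holds) = true
[1] false AND true = false
[2] exactly-one(false, true) = true
[root] false AND true = false
Overall: false → refused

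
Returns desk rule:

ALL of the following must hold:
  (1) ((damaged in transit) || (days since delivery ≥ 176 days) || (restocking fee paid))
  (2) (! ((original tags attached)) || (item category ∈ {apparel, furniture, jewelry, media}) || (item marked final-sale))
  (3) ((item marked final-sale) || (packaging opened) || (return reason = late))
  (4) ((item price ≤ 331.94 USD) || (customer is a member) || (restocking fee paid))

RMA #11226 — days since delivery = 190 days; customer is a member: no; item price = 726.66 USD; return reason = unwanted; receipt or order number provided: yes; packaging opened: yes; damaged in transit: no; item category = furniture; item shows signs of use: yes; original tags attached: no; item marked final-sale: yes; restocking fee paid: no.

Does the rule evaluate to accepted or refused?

Atomic conditions:
  damaged in transit: no → false
  days since delivery ≥ 176 days: 190 ≥ 176 is true
  restocking fee paid: no → false
  original tags attached: no → false
  item category ∈ {apparel, furniture, jewelry, media}: furniture is in the set → true
  item marked final-sale: yes → true
  packaging opened: yes → true
  return reason = late: unwanted == late is false
  item price ≤ 331.94 USD: 726.66 ≤ 331.94 is false
  customer is a member: no → false
Combine:
[1] false OR true OR false = true
[2.1] NOT false = true
[2] true OR true OR true = true
[3] true OR true OR false = true
[4] false OR false OR false = false
[root] true AND true AND true AND false = false
Overall: false → refused

Refused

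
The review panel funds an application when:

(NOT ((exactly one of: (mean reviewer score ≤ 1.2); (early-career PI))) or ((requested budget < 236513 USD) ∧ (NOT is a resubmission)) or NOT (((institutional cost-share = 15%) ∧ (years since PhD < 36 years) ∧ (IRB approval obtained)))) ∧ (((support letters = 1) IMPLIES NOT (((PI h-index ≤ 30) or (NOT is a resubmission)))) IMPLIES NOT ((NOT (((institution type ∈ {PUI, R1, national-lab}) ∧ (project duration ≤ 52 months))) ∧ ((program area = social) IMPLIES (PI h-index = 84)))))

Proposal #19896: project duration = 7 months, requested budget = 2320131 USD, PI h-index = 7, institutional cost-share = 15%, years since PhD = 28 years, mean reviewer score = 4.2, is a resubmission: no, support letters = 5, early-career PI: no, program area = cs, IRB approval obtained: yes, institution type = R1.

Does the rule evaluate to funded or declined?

Atomic conditions:
  mean reviewer score ≤ 1.2: 4.2 ≤ 1.2 is false
  early-career PI: no → false
  requested budget < 236513 USD: 2320131 < 236513 is false
  NOT is a resubmission: no → true
  institutional cost-share = 15%: 15 == 15 is true
  years since PhD < 36 years: 28 < 36 is true
  IRB approval obtained: yes → true
  support letters = 1: 5 == 1 is false
  PI h-index ≤ 30: 7 ≤ 30 is true
  institution type ∈ {PUI, R1, national-lab}: R1 is in the set → true
  project duration ≤ 52 months: 7 ≤ 52 is true
  program area = social: cs == social is false
  PI h-index = 84: 7 == 84 is false
Combine:
[1.1.1] exactly-one(false, false) = false
[1.1] NOT false = true
[1.2] false AND true = false
[1.3.1] true AND true AND true = true
[1.3] NOT true = false
[1] true OR false OR false = true
[2.1.2.1] true OR true = true
[2.1.2] NOT true = false
[2.1] false → false (antecedent false ⇒ implication holds) = true
[2.2.1.1.1] true AND true = true
[2.2.1.1] NOT true = false
[2.2.1.2] false → false (antecedent false ⇒ implication holds) = true
[2.2.1] false AND true = false
[2.2] NOT false = true
[2] true → true = true
[root] true AND true = true
Overall: true → funded

Funded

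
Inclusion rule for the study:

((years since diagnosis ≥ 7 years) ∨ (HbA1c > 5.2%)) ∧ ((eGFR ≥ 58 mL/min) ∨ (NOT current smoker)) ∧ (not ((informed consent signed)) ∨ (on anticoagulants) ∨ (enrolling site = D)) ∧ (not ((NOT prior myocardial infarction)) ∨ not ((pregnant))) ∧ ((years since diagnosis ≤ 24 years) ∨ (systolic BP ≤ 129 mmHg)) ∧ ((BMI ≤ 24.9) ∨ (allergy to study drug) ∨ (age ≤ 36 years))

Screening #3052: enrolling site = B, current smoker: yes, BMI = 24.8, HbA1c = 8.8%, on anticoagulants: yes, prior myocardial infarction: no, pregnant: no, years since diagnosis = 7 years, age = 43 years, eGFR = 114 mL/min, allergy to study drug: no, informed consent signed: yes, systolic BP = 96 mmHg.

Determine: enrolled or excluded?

Enrolled

Atomic conditions:
  years since diagnosis ≥ 7 years: 7 ≥ 7 is true
  HbA1c > 5.2%: 8.8 > 5.2 is true
  eGFR ≥ 58 mL/min: 114 ≥ 58 is true
  NOT current smoker: yes → false
  informed consent signed: yes → true
  on anticoagulants: yes → true
  enrolling site = D: B == D is false
  NOT prior myocardial infarction: no → true
  pregnant: no → false
  years since diagnosis ≤ 24 years: 7 ≤ 24 is true
  systolic BP ≤ 129 mmHg: 96 ≤ 129 is true
  BMI ≤ 24.9: 24.8 ≤ 24.9 is true
  allergy to study drug: no → false
  age ≤ 36 years: 43 ≤ 36 is false
Combine:
[1] true OR true = true
[2] true OR false = true
[3.1] NOT true = false
[3] false OR true OR false = true
[4.1] NOT true = false
[4.2] NOT false = true
[4] false OR true = true
[5] true OR true = true
[6] true OR false OR false = true
[root] true AND true AND true AND true AND true AND true = true
Overall: true → enrolled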